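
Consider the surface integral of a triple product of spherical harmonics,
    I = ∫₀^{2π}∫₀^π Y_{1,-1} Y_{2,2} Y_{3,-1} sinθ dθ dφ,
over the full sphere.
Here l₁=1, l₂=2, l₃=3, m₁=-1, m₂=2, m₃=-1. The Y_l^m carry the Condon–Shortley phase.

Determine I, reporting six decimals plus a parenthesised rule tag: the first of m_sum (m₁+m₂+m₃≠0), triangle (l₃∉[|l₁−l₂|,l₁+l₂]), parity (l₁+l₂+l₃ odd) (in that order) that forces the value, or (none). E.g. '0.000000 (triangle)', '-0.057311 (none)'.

Rules hold: Σm=0, L=6 even, 1≤3≤3.
N = 3·5·7 = 105
Δ = 0!·2!·4!/7! = 1/105
Racah Σ t=0..0: t=0:+1/4 = 1/4
⇒ 3j(1 2 3; 0 0 0)² = 3/35, sgn -1
Racah Σ t=0..0: t=0:+1/48 = 1/48
⇒ 3j(1 2 3; -1 2 -1)² = 1/105, sgn +1
4πI² = N·(3j₀)²·(3jₘ)² = 3/35
I = -1·√(0.0857143/4π) = -0.08258890
No selection rule forces the value: the integral is nonzero (none).

-0.082589 (none)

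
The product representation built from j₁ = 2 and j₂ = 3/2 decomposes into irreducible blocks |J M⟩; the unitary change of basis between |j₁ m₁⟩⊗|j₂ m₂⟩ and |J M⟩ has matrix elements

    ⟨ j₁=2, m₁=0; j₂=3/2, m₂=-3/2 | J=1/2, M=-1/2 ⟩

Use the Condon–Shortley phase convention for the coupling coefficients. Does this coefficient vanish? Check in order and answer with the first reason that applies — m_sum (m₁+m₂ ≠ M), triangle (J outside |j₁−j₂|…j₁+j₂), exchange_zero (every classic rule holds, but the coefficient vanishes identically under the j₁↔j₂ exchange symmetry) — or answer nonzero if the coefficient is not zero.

m-sum: m₁+m₂ = 0+(-3/2) = -3/2, M = -1/2  ✗ ⇒ coefficient is 0

m_sum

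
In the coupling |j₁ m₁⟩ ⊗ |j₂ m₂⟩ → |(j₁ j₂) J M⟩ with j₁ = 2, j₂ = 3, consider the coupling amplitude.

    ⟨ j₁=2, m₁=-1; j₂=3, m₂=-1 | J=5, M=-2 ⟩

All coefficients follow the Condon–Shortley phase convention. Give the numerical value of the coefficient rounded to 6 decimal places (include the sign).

+0.707107

triangle: 0!×4!×6!/11! = 17280/39916800
(j±m)!: 1!×3!×2!×4!×3!×7! = 8709120
prefactor² = (2J+1)×Δ×N² = 41472
  k=0: +1/(0!×0!×3!×2!×1!×4!) = 1/288
Σ = 1/288  ⇒  CG² = 41472×(1/288)² = 1/2
CG = +√(1/2) = +0.707107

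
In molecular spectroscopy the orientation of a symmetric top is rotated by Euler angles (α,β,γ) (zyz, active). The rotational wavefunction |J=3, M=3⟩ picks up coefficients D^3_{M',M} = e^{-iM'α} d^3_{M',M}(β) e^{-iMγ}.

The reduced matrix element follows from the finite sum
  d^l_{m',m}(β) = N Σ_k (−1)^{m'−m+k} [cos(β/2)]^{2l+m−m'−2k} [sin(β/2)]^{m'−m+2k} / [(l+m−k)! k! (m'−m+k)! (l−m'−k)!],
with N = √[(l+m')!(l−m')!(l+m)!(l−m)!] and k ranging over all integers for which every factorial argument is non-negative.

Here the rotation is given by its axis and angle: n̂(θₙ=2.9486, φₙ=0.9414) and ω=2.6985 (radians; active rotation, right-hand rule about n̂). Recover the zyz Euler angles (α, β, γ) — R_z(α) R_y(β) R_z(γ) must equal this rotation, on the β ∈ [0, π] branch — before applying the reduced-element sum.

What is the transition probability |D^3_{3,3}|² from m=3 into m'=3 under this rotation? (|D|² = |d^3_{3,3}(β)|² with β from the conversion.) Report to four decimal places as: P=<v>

P=0.8075

Axis–angle → zyz. n̂ = (sinθₙcosφₙ, sinθₙsinφₙ, cosθₙ) = (+0.112903, +0.155045, -0.981435), ω = 2.6985.
R = I cosω + sinω [n̂]ₓ + (1−cosω) n̂n̂ᵀ gives
  R = [-0.879167, +0.454095, -0.144439; -0.387456, -0.857673, -0.338044; -0.277386, -0.241234, +0.929980]
β = atan2(√(R₁₃²+R₂₃²), R₃₃) = 0.376437; α = atan2(R₂₃, R₁₃) mod 2π = 4.308590; γ = atan2(R₃₂, −R₃₁) mod 2π = 5.567383
First d^3_{3,3}(β=0.3764), then the phase factors e^{-i(3)α} and e^{-i(3)γ}:
With c≡cos(β/2)=0.982339 and s≡sin(β/2)=0.187109, N=[720·1·720·1]^{1/2}=720.000000
k∈{0} keeps every argument non-negative
  k=0: (−1)^0·720.0000/(720)·0.9823^6·0.1871^0 = +0.898605
d^3_{3,3}(0.3764) = +0.898605
|D^3_{3,3}|² = |d^3_{3,3}(β)|² = (+0.898605)² = 0.807490 (the z-rotation phases have unit modulus)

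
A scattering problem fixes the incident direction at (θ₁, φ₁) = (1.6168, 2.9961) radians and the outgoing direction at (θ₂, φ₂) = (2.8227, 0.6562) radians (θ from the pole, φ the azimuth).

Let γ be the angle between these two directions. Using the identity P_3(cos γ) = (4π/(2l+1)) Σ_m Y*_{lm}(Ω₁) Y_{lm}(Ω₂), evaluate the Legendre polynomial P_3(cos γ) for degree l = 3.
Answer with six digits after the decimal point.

0.248018

Expand P_3 via completeness: Σ_{m} conj(Y_{3,m}) at Ω₁ times Y_{3,m} at Ω₂ —
  m=-3: (-0.37691 + 0.17582j) × (-0.00498 - 0.01185j) = 0.00396 + 0.00359j  (running Σ = 0.00396 + 0.00359j)
  m=-2: (-0.04493 + 0.01346j) × (-0.02437 + 0.09222j) = -0.00015 - 0.00447j  (running Σ = 0.00382 - 0.00088j)
  m=-1: (0.31605 - 0.04631j) × (0.28166 - 0.21689j) = 0.07898 - 0.08159j  (running Σ = 0.08279 - 0.08247j)
  m=0: (0.05130 + 0.00000j) × (-0.53457 + 0.00000j) = -0.02742 + 0.00000j  (running Σ = 0.05537 - 0.08247j)
  m=1: (-0.31605 - 0.04631j) × (-0.28166 - 0.21689j) = 0.07898 + 0.08159j  (running Σ = 0.13434 - 0.00088j)
  m=2: (-0.04493 - 0.01346j) × (-0.02437 - 0.09222j) = -0.00015 + 0.00447j  (running Σ = 0.13420 + 0.00359j)
  m=3: (0.37691 + 0.17582j) × (0.00498 - 0.01185j) = 0.00396 - 0.00359j  (running Σ = 0.13816 + 0.00000j)
Accumulated sum 0.13816 + 0.00000j; after 4π/(2l+1) scaling, 0.24802 + 0.00000j ⇒ P_3 = 0.248018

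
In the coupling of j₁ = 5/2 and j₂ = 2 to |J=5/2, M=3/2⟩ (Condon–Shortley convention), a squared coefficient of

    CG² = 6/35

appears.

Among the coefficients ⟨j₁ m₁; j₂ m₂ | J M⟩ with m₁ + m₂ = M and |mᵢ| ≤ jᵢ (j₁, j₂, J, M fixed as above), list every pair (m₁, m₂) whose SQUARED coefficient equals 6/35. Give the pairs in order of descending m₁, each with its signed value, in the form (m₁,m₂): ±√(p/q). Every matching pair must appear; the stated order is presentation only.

Admissible pairs with m₁+m₂ = M = 3/2: (-1/2,2), (1/2,1), (3/2,0), (5/2,-1)
  (m₁,m₂)=(5/2,-1): CG² = 3/7, CG = +√(3/7)
  (m₁,m₂)=(3/2,0): CG² = 1/70, CG = −√(1/70)
  (m₁,m₂)=(1/2,1): CG² = 6/35, CG = −√(6/35)   ← matches the target
  (m₁,m₂)=(-1/2,2): CG² = 27/70, CG = +√(27/70)
Pairs with CG² = 6/35: (1/2,1): −√(6/35)

(1/2,1): −√(6/35)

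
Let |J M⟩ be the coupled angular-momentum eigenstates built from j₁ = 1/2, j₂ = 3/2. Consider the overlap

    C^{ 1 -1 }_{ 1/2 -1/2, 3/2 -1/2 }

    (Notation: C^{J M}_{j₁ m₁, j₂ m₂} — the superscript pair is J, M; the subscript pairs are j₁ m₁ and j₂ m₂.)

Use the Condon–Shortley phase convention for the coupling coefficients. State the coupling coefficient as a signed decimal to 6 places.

triangle: 1!*0!*2!/4! = 2/24
(j±m)!: 0!*1!*1!*2!*0!*2! = 4
prefactor² = (2J+1)*Δ*N² = 1
  k=1: −1/(1!*0!*0!*0!*0!*2!) = -1/2
Σ = -1/2  ⇒  CG² = 1*(-1/2)² = 1/4
CG = −√(1/4) = -0.500000

−√(1/4) = -0.500000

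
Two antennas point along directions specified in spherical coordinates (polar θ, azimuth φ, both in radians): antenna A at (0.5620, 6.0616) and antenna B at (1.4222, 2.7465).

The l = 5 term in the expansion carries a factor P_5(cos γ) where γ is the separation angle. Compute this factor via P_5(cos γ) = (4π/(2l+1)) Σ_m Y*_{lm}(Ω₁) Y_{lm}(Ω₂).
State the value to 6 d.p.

Term-by-term m-sum for l=5 (normalisation 4π/11 = 1.142397):
  term(m=-5) = -0.005663-0.006679i   from Y*(Ω₁)=+0.008905-0.017844i, Y(Ω₂)=+0.172885-0.403650i
  term(m=-4) = +0.016002+0.013316i   from Y*(Ω₁)=+0.063316-0.077588i, Y(Ω₂)=-0.001990+0.207864i
  term(m=-3) = +0.066417+0.038074i   from Y*(Ω₁)=+0.224311-0.175805i, Y(Ω₂)=+0.101012+0.248904i
  term(m=-2) = -0.100806-0.036457i   from Y*(Ω₁)=+0.422379-0.200486i, Y(Ω₂)=-0.161343-0.162895i
  term(m=-1) = -0.065246-0.011436i   from Y*(Ω₁)=+0.290109-0.065357i, Y(Ω₂)=-0.205588-0.085734i
  term(m=+0) = -0.065256-0.000000i   from Y*(Ω₁)=-0.279260-0.000000i, Y(Ω₂)=+0.233676+0.000000i
  term(m=+1) = -0.065246+0.011436i   from Y*(Ω₁)=-0.290109-0.065357i, Y(Ω₂)=+0.205588-0.085734i
  term(m=+2) = -0.100806+0.036457i   from Y*(Ω₁)=+0.422379+0.200486i, Y(Ω₂)=-0.161343+0.162895i
  term(m=+3) = +0.066417-0.038074i   from Y*(Ω₁)=-0.224311-0.175805i, Y(Ω₂)=-0.101012+0.248904i
  term(m=+4) = +0.016002-0.013316i   from Y*(Ω₁)=+0.063316+0.077588i, Y(Ω₂)=-0.001990-0.207864i
  term(m=+5) = -0.005663+0.006679i   from Y*(Ω₁)=-0.008905-0.017844i, Y(Ω₂)=-0.172885-0.403650i
Σ over m = -0.243851-0.000000i; ×(4π/11) → -0.278575-0.000000i. Real part: -0.278575

-0.278575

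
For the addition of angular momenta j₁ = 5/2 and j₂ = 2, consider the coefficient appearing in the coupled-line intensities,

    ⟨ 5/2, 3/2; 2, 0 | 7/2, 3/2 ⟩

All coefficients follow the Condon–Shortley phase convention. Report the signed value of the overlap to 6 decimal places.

+0.534522  (= +√(2/7))

j₁+j₂−J=1  J+j₁−j₂=4  J−j₁+j₂=3  j₁+j₂+J+1=9
(j₁±m₁, j₂±m₂, J±M) = (4,1,2,2,5,2)
P² = 512/7
sum k=0..1:
  [0] +1/12 = 1/12
  [1] −1/48 = -1/48
S = 1/16
C² = P²·S² = 2/7 ; C = +0.534522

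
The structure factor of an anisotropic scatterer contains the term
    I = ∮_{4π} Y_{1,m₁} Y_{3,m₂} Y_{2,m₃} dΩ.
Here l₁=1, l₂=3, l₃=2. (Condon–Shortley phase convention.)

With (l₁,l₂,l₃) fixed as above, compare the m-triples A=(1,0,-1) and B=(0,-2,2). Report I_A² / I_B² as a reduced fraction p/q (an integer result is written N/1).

3/5

Shared (l₁,l₂,l₃)=(1,3,2): N and (l;000)² cancel in I_A²/I_B².
A: Δ = 2!·0!·4!/7! = 1/105; Racah Σ t=0..0: t=0:+1/12 = 1/12; ⇒ 3j(1 3 2; 1 0 -1)² = 1/35, sgn -1
B: Δ = 2!·0!·4!/7! = 1/105; Racah Σ t=1..1: t=1:−1/24 = -1/24; ⇒ 3j(1 3 2; 0 -2 2)² = 1/21, sgn -1
I_A²/I_B² = (1/35)/(1/21) = 3/5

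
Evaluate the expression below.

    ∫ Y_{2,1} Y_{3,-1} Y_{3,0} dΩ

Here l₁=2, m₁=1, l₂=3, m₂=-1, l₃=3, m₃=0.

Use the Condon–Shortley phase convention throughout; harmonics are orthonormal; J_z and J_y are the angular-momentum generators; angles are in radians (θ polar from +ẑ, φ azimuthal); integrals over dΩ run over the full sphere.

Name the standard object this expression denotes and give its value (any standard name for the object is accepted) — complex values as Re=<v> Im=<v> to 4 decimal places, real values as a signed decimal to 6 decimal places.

This is a Gaunt coefficient — the integral of a triple product of spherical harmonics over the sphere.
m-sum 0 ✓  L=8 even ✓  1≤3≤5 ✓
Π(2lᵢ+1) = 5×7×7 = 245
triangle coeff Δ(2,3,3) = 1/3780
Σ_t [0,2]: t=0:+1/24 t=1:−1/4 t=2:+1/24 = -1/6
(3j)²=4/105 [(2 3 3; 0 0 0)], sign=+1
Σ_t [0,1]: t=0:+1/8 t=1:−1/12 = 1/24
(3j)²=1/210 [(2 3 3; 1 -1 0)], sign=-1
⇒ 4πI² = 2/45
I = (-1)√(2/45/(4π)) = -0.05947080

Gaunt coefficient, -0.059471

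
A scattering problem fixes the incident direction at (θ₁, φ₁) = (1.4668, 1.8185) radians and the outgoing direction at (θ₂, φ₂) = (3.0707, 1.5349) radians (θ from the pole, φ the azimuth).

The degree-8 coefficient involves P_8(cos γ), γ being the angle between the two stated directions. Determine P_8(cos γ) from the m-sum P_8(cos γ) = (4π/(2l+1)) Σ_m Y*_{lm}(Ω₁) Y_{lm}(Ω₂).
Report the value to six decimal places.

Addition theorem: P_8(cos γ) = (4π/17) Σ_m Y*_{lm}(Ω₁) Y_{lm}(Ω₂), m = −8…8:
  term(m=-8) = -0.00000 + 0.00000j   from Y*(Ω₁)=-0.19712 + 0.45250j, Y(Ω₂)=0.00000 + 0.00000j
  term(m=-7) = 0.00000 - 0.00000j   from Y*(Ω₁)=0.20332 + 0.03347j, Y(Ω₂)=0.00000 - 0.00000j
  term(m=-6) = 0.00000 - 0.00000j   from Y*(Ω₁)=0.02580 + 0.30439j, Y(Ω₂)=-0.00000 - 0.00000j
  term(m=-5) = 0.00000 + 0.00000j   from Y*(Ω₁)=0.22043 - 0.07607j, Y(Ω₂)=-0.00000 + 0.00002j
  term(m=-4) = 0.00003 + 0.00007j   from Y*(Ω₁)=0.13195 + 0.20141j, Y(Ω₂)=0.00033 + 0.00005j
  term(m=-3) = -0.00078 - 0.00089j   from Y*(Ω₁)=0.16444 - 0.17897j, Y(Ω₂)=0.00052 - 0.00485j
  term(m=-2) = -0.00896 - 0.00571j   from Y*(Ω₁)=0.18550 + 0.10023j, Y(Ω₂)=-0.05024 - 0.00361j
  term(m=-1) = 0.07914 + 0.02307j   from Y*(Ω₁)=0.06044 - 0.23899j, Y(Ω₂)=-0.01200 + 0.33417j
  term(m=+0) = 0.21399 + 0.00000j   from Y*(Ω₁)=0.20183 + 0.00000j, Y(Ω₂)=1.06022 + 0.00000j
  term(m=+1) = 0.07914 - 0.02307j   from Y*(Ω₁)=-0.06044 - 0.23899j, Y(Ω₂)=0.01200 + 0.33417j
  term(m=+2) = -0.00896 + 0.00571j   from Y*(Ω₁)=0.18550 - 0.10023j, Y(Ω₂)=-0.05024 + 0.00361j
  term(m=+3) = -0.00078 + 0.00089j   from Y*(Ω₁)=-0.16444 - 0.17897j, Y(Ω₂)=-0.00052 - 0.00485j
  term(m=+4) = 0.00003 - 0.00007j   from Y*(Ω₁)=0.13195 - 0.20141j, Y(Ω₂)=0.00033 - 0.00005j
  term(m=+5) = 0.00000 - 0.00000j   from Y*(Ω₁)=-0.22043 - 0.07607j, Y(Ω₂)=0.00000 + 0.00002j
  term(m=+6) = 0.00000 + 0.00000j   from Y*(Ω₁)=0.02580 - 0.30439j, Y(Ω₂)=-0.00000 + 0.00000j
  term(m=+7) = 0.00000 + 0.00000j   from Y*(Ω₁)=-0.20332 + 0.03347j, Y(Ω₂)=-0.00000 - 0.00000j
  term(m=+8) = -0.00000 - 0.00000j   from Y*(Ω₁)=-0.19712 - 0.45250j, Y(Ω₂)=0.00000 - 0.00000j
Total Σ_m = 0.35286 - 0.00000j. Multiply by 0.739198: 0.26083 - 0.00000j. P_8(cos γ) = 0.260832

0.260832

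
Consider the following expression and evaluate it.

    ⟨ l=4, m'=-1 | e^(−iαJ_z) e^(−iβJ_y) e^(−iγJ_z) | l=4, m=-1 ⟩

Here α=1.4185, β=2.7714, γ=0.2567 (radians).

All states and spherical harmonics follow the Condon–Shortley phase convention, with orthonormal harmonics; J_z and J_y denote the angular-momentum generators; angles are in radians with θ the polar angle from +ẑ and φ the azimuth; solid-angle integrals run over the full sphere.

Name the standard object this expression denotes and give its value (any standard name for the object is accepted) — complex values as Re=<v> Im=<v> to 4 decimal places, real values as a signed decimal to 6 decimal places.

Wigner D-matrix element, Re=0.0285 Im=-0.2724

This is a Wigner D-matrix element — the rotation-matrix element ⟨l m'| R(α,β,γ) |l m⟩ in the angular-momentum basis.
Split into d^4_{-1,-1}(β=2.7714) × two z-phases.
Half-angle: c=0.184041, s=0.982919. N=√(6·120·6·120)=720.000000
k∈{0,1,2,3} keeps every argument non-negative
  k=0: (−1)^0·720.0000/(720)·0.1840^8·0.9829^0 = +0.000001
  k=1: (−1)^1·720.0000/(48)·0.1840^6·0.9829^2 = -0.000563
  k=2: (−1)^2·720.0000/(24)·0.1840^4·0.9829^4 = +0.032126
  k=3: (−1)^3·720.0000/(72)·0.1840^2·0.9829^6 = -0.305447
d^4_{-1,-1}(2.7714) = +0.000001 -0.000563 +0.032126 -0.305447 = -0.273883
Phases: e^{-i·(-1)·1.4185}=+0.151708+0.988425i, e^{-i·(-1)·0.2567}=+0.967233+0.253890i ⇒ D=+0.028542-0.272391i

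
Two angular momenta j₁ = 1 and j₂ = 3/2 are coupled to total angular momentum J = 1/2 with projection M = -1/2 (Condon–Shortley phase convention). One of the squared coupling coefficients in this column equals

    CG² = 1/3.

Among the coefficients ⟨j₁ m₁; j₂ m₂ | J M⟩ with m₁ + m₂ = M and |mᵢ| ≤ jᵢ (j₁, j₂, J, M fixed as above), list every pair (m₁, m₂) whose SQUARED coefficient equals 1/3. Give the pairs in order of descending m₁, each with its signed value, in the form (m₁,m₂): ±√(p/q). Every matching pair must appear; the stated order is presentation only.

(0,-1/2): −√(1/3)

Admissible pairs with m₁+m₂ = M = -1/2: (-1,1/2), (0,-1/2), (1,-3/2)
  (m₁,m₂)=(1,-3/2): CG² = 1/2, CG = +√(1/2)
  (m₁,m₂)=(0,-1/2): CG² = 1/3, CG = −√(1/3)   ← matches the target
  (m₁,m₂)=(-1,1/2): CG² = 1/6, CG = +√(1/6)
Pairs with CG² = 1/3: (0,-1/2): −√(1/3)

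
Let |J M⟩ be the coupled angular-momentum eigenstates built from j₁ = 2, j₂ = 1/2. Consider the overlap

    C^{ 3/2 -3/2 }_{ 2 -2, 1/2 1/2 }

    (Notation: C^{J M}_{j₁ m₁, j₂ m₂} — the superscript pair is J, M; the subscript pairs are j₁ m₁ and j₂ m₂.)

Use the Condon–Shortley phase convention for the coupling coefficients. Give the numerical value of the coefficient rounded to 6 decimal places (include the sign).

j₁+j₂−J=1  J+j₁−j₂=3  J−j₁+j₂=0  j₁+j₂+J+1=5
(j₁±m₁, j₂±m₂, J±M) = (0,4,1,0,0,3)
P² = 144/5
sum k=1..1:
  [1] −1/6 = -1/6
S = -1/6
C² = P²·S² = 4/5 ; C = -0.894427

-0.894427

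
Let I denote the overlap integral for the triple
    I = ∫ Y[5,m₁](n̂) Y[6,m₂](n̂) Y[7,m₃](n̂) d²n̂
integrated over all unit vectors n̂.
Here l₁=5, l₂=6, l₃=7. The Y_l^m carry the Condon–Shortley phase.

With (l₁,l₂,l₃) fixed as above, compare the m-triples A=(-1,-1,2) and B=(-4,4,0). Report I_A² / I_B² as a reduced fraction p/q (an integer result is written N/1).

Shared (l₁,l₂,l₃)=(5,6,7): N and (l;000)² cancel in I_A²/I_B².
A: Δ = 4!·6!·8!/19! = 1/174594420; Racah Σ t=0..4: t=0:+1/12441600 t=1:−1/414720 t=2:+1/138240 t=3:−1/311040 t=4:+1/5806080 = 1/537600; ⇒ 3j(5 6 7; -1 -1 2)² = 2916/323323, sgn -1
B: Δ = 4!·6!·8!/19! = 1/174594420; Racah Σ t=3..4: t=3:−1/21772800 t=4:+1/4147200 = 17/87091200; ⇒ 3j(5 6 7; -4 4 0)² = 119/8151, sgn -1
I_A²/I_B² = (2916/323323)/(119/8151) = 8748/14161

8748/14161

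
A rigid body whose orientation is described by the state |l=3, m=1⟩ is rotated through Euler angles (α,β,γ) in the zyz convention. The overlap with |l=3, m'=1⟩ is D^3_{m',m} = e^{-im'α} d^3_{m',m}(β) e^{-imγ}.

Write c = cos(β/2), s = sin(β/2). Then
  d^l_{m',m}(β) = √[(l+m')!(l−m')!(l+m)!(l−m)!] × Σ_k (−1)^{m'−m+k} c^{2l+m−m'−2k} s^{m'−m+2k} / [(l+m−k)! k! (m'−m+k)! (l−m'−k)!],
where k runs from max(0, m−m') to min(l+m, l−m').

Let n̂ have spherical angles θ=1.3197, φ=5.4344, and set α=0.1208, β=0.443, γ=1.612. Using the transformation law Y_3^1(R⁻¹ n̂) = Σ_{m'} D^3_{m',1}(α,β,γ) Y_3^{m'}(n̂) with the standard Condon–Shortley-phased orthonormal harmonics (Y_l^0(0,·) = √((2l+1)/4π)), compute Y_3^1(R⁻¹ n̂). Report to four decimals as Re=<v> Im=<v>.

Re=0.0145 Im=0.0063

Need the full column D^3_{m',1} for m'=−3..3 at α=0.1208, β=0.4430, γ=1.6120.
cos(β/2)=0.975569, sin(β/2)=0.219693
d^3_{-3,1}: single k=4 term ⇒ +0.008587;  D = +0.002711-0.008148i
d^3_{-2,1}: k∈[3..4] ⇒ +0.062266 -0.001579 = +0.060688;  D = +0.012080-0.059473i
d^3_{-1,1}: k∈[2..4] ⇒ +0.262311 -0.017737 +0.000112 = +0.244687;  D = +0.019456-0.243912i
d^3_{0,1}: k∈[1..3] ⇒ +0.672508 -0.102314 +0.001730 = +0.571923;  D = -0.023559-0.571438i
d^3_{1,1}: k∈[0..2] ⇒ +0.862081 -0.349748 +0.013303 = +0.525635;  D = -0.084783-0.518753i
d^3_{2,1}: k∈[0..1] ⇒ -0.613913 +0.062266 = -0.551646;  D = +0.153936+0.529733i
d^3_{3,1}: single k=0 term ⇒ +0.169321;  D = -0.066498-0.155716i
Y_3^{m'}(θ=1.3197,φ=5.4344) and Σ D·Y over m':
  (+0.0027-0.0081i)·(-0.3140+0.2126i)  (+0.0121-0.0595i)·(-0.0301+0.2363i)  (+0.0195-0.2439i)·(-0.1430-0.1624i)  (-0.0236-0.5714i)·(-0.2495+0.0000i)  (-0.0848-0.5188i)·(+0.1430-0.1624i)  (+0.1539+0.5297i)·(-0.0301-0.2363i)  (-0.0665-0.1557i)·(+0.3140+0.2126i)
Y_3^1(R⁻¹ n̂) = +0.014464+0.006312i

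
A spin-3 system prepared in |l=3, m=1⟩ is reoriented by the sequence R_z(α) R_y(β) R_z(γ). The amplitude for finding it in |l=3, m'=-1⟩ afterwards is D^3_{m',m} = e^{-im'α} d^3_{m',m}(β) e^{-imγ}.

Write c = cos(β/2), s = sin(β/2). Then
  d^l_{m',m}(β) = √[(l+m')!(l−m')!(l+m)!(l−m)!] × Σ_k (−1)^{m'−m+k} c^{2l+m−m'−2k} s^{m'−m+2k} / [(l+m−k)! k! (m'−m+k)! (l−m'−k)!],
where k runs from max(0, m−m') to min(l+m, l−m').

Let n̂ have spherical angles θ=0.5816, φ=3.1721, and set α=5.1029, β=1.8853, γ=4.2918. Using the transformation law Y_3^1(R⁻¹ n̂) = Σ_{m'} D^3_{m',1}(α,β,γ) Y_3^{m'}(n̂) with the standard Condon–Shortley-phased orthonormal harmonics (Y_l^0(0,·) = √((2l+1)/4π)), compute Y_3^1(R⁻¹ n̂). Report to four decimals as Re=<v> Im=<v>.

Re=0.0052 Im=-0.0031

Need the full column D^3_{m',1} for m'=−3..3 at α=5.1029, β=1.8853, γ=4.2918.
cos(β/2)=0.587646, sin(β/2)=0.809118
d^3_{-3,1}: single k=4 term ⇒ +0.573225;  D = +0.012224-0.573094i
d^3_{-2,1}: k∈[3..4] ⇒ +0.679850 -0.644430 = +0.035420;  D = +0.033034-0.012782i
d^3_{-1,1}: k∈[2..4] ⇒ +0.468423 -1.184048 +0.280590 = -0.435035;  D = -0.299609-0.315420i
d^3_{0,1}: k∈[1..3] ⇒ +0.196418 -1.117108 +0.705937 = -0.214752;  D = +0.087683-0.196036i
d^3_{1,1}: k∈[0..2] ⇒ +0.041181 -0.624564 +0.888036 = +0.304653;  D = -0.304515-0.009162i
d^3_{2,1}: k∈[0..1] ⇒ -0.179304 +0.679850 = +0.500546;  D = -0.176532-0.468383i
d^3_{3,1}: single k=0 term ⇒ +0.302366;  D = +0.221043-0.206313i
Y_3^{m'}(θ=0.5816,φ=3.1721) and Σ D·Y over m':
  (+0.0122-0.5731i)·(-0.0689+0.0063i)  (+0.0330-0.0128i)·(+0.2572-0.0157i)  (-0.2996-0.3154i)·(-0.4421+0.0135i)  (+0.0877-0.1960i)·(+0.1531+0.0000i)  (-0.3045-0.0092i)·(+0.4421+0.0135i)  (-0.1765-0.4684i)·(+0.2572+0.0157i)  (+0.2210-0.2063i)·(+0.0689+0.0063i)
Y_3^1(R⁻¹ n̂) = +0.005193-0.003110i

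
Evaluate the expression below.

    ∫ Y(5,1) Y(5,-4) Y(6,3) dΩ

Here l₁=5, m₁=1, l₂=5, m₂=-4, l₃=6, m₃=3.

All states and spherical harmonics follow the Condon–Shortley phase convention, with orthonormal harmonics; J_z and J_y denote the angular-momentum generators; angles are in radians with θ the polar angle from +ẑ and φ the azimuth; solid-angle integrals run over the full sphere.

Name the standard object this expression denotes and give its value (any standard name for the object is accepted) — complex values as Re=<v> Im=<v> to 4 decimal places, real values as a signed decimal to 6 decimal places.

Gaunt coefficient, -0.020582

This is a Gaunt coefficient — the integral of a triple product of spherical harmonics over the sphere.
Rules hold: Σm=0, L=16 even, 0≤6≤10.
N = 11·11·13 = 1573
Δ = 4!·6!·6!/17! = 1/28588560
Racah Σ t=0..4: t=0:+1/345600 t=1:−1/13824 t=2:+1/5184 t=3:−1/13824 t=4:+1/345600 = 7/129600
⇒ 3j(5 5 6; 0 0 0)² = 80/7293, sgn +1
Racah Σ t=0..1: t=0:+1/138240 t=1:−1/155520 = 1/1244160
⇒ 3j(5 5 6; 1 -4 3)² = 3/9724, sgn -1
4πI² = N·(3j₀)²·(3jₘ)² = 20/3757
I = -1·√(0.0053234/4π) = -0.02058209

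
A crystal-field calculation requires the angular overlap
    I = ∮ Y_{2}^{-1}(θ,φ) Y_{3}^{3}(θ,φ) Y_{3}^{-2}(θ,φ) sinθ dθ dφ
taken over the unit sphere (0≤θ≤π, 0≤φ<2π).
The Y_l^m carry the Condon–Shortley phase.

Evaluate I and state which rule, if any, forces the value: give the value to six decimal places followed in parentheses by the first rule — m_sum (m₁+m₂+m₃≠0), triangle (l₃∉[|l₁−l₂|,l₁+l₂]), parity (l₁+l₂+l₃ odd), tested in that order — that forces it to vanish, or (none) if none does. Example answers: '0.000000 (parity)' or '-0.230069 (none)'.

Checks pass: Σm=0; 8 even; l₃=3∈[1,5].
(2·2+1)(2·3+1)(2·3+1) = 245
Δ: 2! 2! 4! / 9! → 1/3780
sum: t=0:+1/24 t=1:−1/4 t=2:+1/24 = -1/6
3j²(2 3 3; 0 0 0) = Δ·Π!·Σ² = 4/105  (sign +1)
sum: t=2:+1/48 = 1/48
3j²(2 3 3; -1 3 -2) = Δ·Π!·Σ² = 5/84  (sign -1)
combine: 4πI² = 245·4/105·5/84 = 5/9
take √, sign -1: I = -0.21026104
No selection rule forces the value: the integral is nonzero (none).

-0.210261 (none)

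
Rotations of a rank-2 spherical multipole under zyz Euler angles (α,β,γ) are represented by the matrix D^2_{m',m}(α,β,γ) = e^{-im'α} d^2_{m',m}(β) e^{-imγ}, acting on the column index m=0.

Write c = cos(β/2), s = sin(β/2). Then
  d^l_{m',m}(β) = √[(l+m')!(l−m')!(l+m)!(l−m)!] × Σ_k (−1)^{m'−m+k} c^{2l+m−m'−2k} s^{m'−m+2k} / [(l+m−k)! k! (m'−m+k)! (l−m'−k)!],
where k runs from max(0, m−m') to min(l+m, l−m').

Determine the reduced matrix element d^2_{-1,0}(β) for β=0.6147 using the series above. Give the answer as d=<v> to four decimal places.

d=0.5770

d^2_{-1,0}(β=0.6147) via the finite sum:
With c≡cos(β/2)=0.953139 and s≡sin(β/2)=0.302534, N=[1·6·2·2]^{1/2}=4.898979
Admissible k: 1..2 (factorial args all ≥0)
  k=1: (−1)^0·4.8990/(2)·0.9531^3·0.3025^1 = +0.641679
  k=2: (−1)^1·4.8990/(2)·0.9531^1·0.3025^3 = -0.064648
d^2_{-1,0}(0.6147) = +0.641679 -0.064648 = +0.577031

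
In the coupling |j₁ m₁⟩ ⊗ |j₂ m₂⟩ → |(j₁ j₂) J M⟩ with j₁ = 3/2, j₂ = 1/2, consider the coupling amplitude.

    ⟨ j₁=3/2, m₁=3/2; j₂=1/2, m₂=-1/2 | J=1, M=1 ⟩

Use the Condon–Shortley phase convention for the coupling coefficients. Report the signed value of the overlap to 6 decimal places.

triangle: 1!·2!·0!/4! = 2/24
(j±m)!: 3!·0!·0!·1!·2!·0! = 12
prefactor² = (2J+1)·Δ·N² = 3
  k=0: +1/(0!·1!·0!·0!·2!·0!) = 1/2
Σ = 1/2  ⇒  CG² = 3·(1/2)² = 3/4
CG = +√(3/4) = +0.866025

+0.866025  (= +√(3/4))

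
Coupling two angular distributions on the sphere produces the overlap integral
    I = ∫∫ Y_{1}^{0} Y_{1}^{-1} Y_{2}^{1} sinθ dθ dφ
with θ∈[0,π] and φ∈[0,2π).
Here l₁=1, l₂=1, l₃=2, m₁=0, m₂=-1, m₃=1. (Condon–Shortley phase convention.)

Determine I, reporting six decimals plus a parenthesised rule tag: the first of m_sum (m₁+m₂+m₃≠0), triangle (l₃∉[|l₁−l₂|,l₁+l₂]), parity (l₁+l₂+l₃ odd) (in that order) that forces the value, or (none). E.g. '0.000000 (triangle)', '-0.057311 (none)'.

-0.218510 (none)

Rules hold: Σm=0, L=4 even, 0≤2≤2.
N = 3·3·5 = 45
Δ = 0!·2!·2!/5! = 1/30
Racah Σ t=0..0: t=0:+1/1 = 1/1
⇒ 3j(1 1 2; 0 0 0)² = 2/15, sgn +1
Racah Σ t=0..0: t=0:+1/2 = 1/2
⇒ 3j(1 1 2; 0 -1 1)² = 1/10, sgn -1
4πI² = N·(3j₀)²·(3jₘ)² = 3/5
I = -1·√(0.6/4π) = -0.21850969
No selection rule forces the value: the integral is nonzero (none).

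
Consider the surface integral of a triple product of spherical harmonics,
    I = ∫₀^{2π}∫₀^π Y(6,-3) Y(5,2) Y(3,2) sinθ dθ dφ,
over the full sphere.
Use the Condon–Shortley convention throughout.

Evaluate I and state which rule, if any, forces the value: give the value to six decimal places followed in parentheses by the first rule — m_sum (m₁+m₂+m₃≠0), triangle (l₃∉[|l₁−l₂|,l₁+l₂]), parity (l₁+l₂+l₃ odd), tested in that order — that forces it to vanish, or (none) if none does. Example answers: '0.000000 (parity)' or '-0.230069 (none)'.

0.000000 (m_sum)

-3 + 2 + 2 = 1 ≠ 0: azimuthal integral kills it; I = 0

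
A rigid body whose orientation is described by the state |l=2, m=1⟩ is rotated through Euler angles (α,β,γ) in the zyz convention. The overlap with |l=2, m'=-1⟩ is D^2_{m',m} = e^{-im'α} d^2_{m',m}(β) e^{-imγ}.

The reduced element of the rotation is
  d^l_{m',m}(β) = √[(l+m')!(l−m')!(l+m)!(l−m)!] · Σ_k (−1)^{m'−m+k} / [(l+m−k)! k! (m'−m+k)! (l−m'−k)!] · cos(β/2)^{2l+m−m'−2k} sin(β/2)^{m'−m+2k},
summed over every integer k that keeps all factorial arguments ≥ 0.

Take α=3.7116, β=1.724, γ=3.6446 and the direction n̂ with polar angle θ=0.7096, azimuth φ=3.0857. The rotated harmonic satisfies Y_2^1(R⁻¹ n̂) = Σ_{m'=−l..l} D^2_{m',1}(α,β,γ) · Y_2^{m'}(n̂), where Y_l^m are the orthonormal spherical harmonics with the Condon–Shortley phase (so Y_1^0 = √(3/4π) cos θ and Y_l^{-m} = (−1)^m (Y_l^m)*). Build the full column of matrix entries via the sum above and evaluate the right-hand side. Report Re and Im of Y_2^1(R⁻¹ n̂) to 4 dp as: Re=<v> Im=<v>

Re=-0.2859 Im=0.0207

Need the full column D^2_{m',1} for m'=−2..2 at α=3.7116, β=1.7240, γ=3.6446.
cos(β/2)=0.650920, sin(β/2)=0.759146
d^2_{-2,1}: single k=3 term ⇒ +0.569552;  D = -0.457851-0.338765i
d^2_{-1,1}: k∈[2..3] ⇒ +0.732534 -0.332125 = +0.400409;  D = +0.399511+0.026807i
d^2_{0,1}: k∈[1..2] ⇒ +0.512843 -0.697556 = -0.184713;  D = +0.161834-0.089043i
d^2_{1,1}: k∈[0..1] ⇒ +0.179520 -0.732534 = -0.553014;  D = -0.264052+0.485903i
d^2_{2,1}: single k=0 term ⇒ -0.418735;  D = -0.030217-0.417643i
Y_2^{m'}(θ=0.7096,φ=3.0857) and Σ D·Y over m':
  (-0.4579-0.3388i)·(+0.1629+0.0183i)  (+0.3995+0.0268i)·(-0.3812-0.0213i)  (+0.1618-0.0890i)·(+0.2291+0.0000i)  (-0.2641+0.4859i)·(+0.3812-0.0213i)  (-0.0302-0.4176i)·(+0.1629-0.0183i)
Y_2^1(R⁻¹ n̂) = -0.285935+0.020660i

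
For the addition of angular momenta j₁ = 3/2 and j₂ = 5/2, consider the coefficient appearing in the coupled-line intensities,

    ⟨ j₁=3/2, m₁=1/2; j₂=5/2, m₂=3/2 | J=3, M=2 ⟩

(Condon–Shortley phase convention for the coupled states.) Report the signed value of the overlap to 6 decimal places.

triangle: 1!*2!*4!/8! = 48/40320
(j±m)!: 2!*1!*4!*1!*5!*1! = 5760
prefactor² = (2J+1)*Δ*N² = 48
  k=0: +1/(0!*1!*1!*4!*1!*0!) = 1/24
  k=1: −1/(1!*0!*0!*3!*2!*1!) = -1/12
Σ = -1/24  ⇒  CG² = 48*(-1/24)² = 1/12
CG = −√(1/12) = -0.288675

-0.288675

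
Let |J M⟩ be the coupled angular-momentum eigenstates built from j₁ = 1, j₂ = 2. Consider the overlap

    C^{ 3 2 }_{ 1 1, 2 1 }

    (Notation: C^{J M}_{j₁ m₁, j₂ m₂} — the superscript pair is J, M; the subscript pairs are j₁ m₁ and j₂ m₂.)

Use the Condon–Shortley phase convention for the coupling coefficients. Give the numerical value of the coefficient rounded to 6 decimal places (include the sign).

j₁+j₂−J=0  J+j₁−j₂=2  J−j₁+j₂=4  j₁+j₂+J+1=7
(j₁±m₁, j₂±m₂, J±M) = (2,0,3,1,5,1)
P² = 96
sum k=0..0:
  [0] +1/12 = 1/12
S = 1/12
C² = P²·S² = 2/3 ; C = +0.816497

+0.816497  (= +√(2/3))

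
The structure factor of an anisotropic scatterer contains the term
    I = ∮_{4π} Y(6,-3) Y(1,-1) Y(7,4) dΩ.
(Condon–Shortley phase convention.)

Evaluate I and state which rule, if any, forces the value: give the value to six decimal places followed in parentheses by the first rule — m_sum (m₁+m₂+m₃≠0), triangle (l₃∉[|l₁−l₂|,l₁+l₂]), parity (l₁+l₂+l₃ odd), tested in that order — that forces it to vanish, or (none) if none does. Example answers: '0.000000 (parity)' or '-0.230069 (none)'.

0.259489 (none)

Rules hold: Σm=0, L=14 even, 5≤7≤7.
N = 13·3·15 = 585
Δ = 0!·12!·2!/15! = 1/1365
Racah Σ t=0..0: t=0:+1/518400 = 1/518400
⇒ 3j(6 1 7; 0 0 0)² = 7/195, sgn -1
Racah Σ t=0..0: t=0:+1/4354560 = 1/4354560
⇒ 3j(6 1 7; -3 -1 4)² = 11/273, sgn -1
4πI² = N·(3j₀)²·(3jₘ)² = 11/13
I = +1·√(0.846154/4π) = 0.25948947
No selection rule forces the value: the integral is nonzero (none).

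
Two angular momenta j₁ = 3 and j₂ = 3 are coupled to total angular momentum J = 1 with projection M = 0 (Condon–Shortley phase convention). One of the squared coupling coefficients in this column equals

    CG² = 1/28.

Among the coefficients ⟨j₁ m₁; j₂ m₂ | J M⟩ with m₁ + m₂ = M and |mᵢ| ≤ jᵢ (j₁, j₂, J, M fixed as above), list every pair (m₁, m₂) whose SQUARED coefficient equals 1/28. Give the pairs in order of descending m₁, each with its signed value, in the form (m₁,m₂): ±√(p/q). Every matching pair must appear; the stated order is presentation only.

(1,-1): +√(1/28); (-1,1): −√(1/28)

Admissible pairs with m₁+m₂ = M = 0: (-3,3), (-2,2), (-1,1), (0,0), (1,-1), (2,-2), (3,-3)
  (m₁,m₂)=(3,-3): CG² = 9/28, CG = +√(9/28)
  (m₁,m₂)=(2,-2): CG² = 1/7, CG = −√(1/7)
  (m₁,m₂)=(1,-1): CG² = 1/28, CG = +√(1/28)   ← matches the target
  (m₁,m₂)=(0,0): CG² = 0/1, CG = 0
  (m₁,m₂)=(-1,1): CG² = 1/28, CG = −√(1/28)   ← matches the target
  (m₁,m₂)=(-2,2): CG² = 1/7, CG = +√(1/7)
  (m₁,m₂)=(-3,3): CG² = 9/28, CG = −√(9/28)
Pairs with CG² = 1/28: (1,-1): +√(1/28); (-1,1): −√(1/28)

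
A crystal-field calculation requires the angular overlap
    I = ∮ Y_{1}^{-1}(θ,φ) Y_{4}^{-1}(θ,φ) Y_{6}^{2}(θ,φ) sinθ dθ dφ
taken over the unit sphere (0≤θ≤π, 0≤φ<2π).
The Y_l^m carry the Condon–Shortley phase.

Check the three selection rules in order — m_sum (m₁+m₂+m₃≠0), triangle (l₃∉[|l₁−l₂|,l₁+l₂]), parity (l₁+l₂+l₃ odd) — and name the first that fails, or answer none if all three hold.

Σmᵢ = 0  ✓
l₃∈[|l₁−l₂|,l₁+l₂]=[3,5] required, l₃=6 fails  ✗
Σlᵢ = 11 ⇒ odd

triangle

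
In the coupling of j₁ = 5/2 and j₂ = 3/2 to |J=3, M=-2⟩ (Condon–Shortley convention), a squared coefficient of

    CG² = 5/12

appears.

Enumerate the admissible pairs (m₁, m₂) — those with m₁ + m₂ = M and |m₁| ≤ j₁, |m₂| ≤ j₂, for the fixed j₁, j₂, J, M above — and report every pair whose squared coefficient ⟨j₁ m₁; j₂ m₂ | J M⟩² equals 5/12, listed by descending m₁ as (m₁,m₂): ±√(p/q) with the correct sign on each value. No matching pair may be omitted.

(-5/2,1/2): −√(5/12)

Admissible pairs with m₁+m₂ = M = -2: (-5/2,1/2), (-3/2,-1/2), (-1/2,-3/2)
  (m₁,m₂)=(-1/2,-3/2): CG² = 1/2, CG = +√(1/2)
  (m₁,m₂)=(-3/2,-1/2): CG² = 1/12, CG = −√(1/12)
  (m₁,m₂)=(-5/2,1/2): CG² = 5/12, CG = −√(5/12)   ← matches the target
Pairs with CG² = 5/12: (-5/2,1/2): −√(5/12)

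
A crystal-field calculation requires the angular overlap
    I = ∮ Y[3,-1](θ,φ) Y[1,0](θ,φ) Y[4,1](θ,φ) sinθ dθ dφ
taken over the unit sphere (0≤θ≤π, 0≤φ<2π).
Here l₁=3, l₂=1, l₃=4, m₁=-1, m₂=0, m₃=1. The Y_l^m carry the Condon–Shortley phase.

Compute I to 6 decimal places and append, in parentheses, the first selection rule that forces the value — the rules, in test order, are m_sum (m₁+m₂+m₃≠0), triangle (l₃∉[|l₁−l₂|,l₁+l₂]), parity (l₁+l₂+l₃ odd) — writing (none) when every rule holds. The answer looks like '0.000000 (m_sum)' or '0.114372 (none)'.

-0.238414 (none)

Rules hold: Σm=0, L=8 even, 2≤4≤4.
N = 7·3·9 = 189
Δ = 0!·6!·2!/9! = 1/252
Racah Σ t=0..0: t=0:+1/36 = 1/36
⇒ 3j(3 1 4; 0 0 0)² = 4/63, sgn +1
Racah Σ t=0..0: t=0:+1/48 = 1/48
⇒ 3j(3 1 4; -1 0 1)² = 5/84, sgn -1
4πI² = N·(3j₀)²·(3jₘ)² = 5/7
I = -1·√(0.714286/4π) = -0.23841361
No selection rule forces the value: the integral is nonzero (none).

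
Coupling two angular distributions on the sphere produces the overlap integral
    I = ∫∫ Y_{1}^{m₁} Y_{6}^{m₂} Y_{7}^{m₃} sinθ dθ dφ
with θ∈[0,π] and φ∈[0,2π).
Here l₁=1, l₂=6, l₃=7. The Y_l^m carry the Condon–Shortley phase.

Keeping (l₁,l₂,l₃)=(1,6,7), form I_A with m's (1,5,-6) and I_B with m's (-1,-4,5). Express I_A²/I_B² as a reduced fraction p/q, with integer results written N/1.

13/11

Shared (l₁,l₂,l₃)=(1,6,7): N and (l;000)² cancel in I_A²/I_B².
A: Δ = 0!·2!·12!/15! = 1/1365; Racah Σ t=0..0: t=0:+1/79833600 = 1/79833600; ⇒ 3j(1 6 7; 1 5 -6)² = 2/35, sgn -1
B: Δ = 0!·2!·12!/15! = 1/1365; Racah Σ t=0..0: t=0:+1/14515200 = 1/14515200; ⇒ 3j(1 6 7; -1 -4 5)² = 22/455, sgn +1
I_A²/I_B² = (2/35)/(22/455) = 13/11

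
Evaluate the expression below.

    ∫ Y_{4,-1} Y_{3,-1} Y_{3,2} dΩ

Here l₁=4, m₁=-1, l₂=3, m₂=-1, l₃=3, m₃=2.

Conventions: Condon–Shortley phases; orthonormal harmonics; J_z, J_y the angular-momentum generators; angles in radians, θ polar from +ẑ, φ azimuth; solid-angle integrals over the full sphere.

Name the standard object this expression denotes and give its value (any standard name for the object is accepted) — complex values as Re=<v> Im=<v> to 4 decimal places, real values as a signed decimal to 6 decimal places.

This is a Gaunt coefficient — the integral of a triple product of spherical harmonics over the sphere.
m-sum 0 ✓  L=10 even ✓  1≤3≤7 ✓
Π(2lᵢ+1) = 9×7×7 = 441
triangle coeff Δ(4,3,3) = 1/34650
Σ_t [1,3]: t=1:−1/72 t=2:+1/16 t=3:−1/72 = 5/144
(3j)²=2/77 [(4 3 3; 0 0 0)], sign=-1
Σ_t [1,2]: t=1:−1/144 t=2:+1/48 = 1/72
(3j)²=16/693 [(4 3 3; -1 -1 2)], sign=-1
⇒ 4πI² = 32/121
I = (+1)√(32/121/(4π)) = 0.14506992

Gaunt coefficient, +0.145070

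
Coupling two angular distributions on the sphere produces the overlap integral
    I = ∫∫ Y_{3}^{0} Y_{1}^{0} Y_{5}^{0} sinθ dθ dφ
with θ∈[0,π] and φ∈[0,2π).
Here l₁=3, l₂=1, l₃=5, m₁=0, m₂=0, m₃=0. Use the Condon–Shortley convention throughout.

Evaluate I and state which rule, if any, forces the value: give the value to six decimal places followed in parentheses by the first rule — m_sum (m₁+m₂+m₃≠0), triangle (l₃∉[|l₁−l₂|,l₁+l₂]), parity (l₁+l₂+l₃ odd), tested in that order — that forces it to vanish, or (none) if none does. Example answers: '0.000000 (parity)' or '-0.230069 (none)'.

0.000000 (triangle)

|3−1|≤5≤3+1 violated ⇒ I = 0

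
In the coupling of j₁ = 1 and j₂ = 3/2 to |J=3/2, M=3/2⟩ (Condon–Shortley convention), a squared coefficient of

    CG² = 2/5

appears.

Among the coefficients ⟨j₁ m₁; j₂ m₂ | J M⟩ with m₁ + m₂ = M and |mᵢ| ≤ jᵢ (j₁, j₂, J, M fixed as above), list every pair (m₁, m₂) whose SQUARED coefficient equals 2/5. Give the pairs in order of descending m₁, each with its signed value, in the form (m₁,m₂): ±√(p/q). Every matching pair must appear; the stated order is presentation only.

Admissible pairs with m₁+m₂ = M = 3/2: (0,3/2), (1,1/2)
  (m₁,m₂)=(1,1/2): CG² = 2/5, CG = +√(2/5)   ← matches the target
  (m₁,m₂)=(0,3/2): CG² = 3/5, CG = −√(3/5)
Pairs with CG² = 2/5: (1,1/2): +√(2/5)

(1,1/2): +√(2/5)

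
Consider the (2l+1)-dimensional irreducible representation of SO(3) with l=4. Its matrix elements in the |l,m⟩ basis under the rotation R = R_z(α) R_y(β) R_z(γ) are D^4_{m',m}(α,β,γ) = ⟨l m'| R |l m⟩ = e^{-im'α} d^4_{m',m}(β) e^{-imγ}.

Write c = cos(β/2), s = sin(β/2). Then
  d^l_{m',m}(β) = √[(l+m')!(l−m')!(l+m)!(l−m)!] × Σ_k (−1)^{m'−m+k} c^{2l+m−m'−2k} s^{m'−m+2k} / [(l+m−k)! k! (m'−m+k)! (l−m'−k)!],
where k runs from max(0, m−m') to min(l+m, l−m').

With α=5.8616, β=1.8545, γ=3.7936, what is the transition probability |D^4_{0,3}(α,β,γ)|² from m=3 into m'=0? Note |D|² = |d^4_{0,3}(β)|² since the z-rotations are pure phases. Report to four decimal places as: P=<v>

D^4_{0,3}(5.8616,1.8545,3.7936) = e^{-i·0·5.8616}·d^4_{0,3}(1.8545)·e^{-i·3·3.7936}. Compute d first:
With c≡cos(β/2)=0.600036 and s≡sin(β/2)=0.799973, N=[24·24·5040·1]^{1/2}=1703.830978
k: max(0,(3)−(0))=3 … min(4+(3),4−(0))=4
  k=3: (−1)^0·1703.8310/(144)·0.6000^5·0.8000^3 = +0.471169
  k=4: (−1)^1·1703.8310/(144)·0.6000^3·0.8000^5 = -0.837476
d^4_{0,3}(1.8545) = +0.471169 -0.837476 = -0.366307
|D^4_{0,3}|² = |d^4_{0,3}(β)|² = (-0.366307)² = 0.134181 (the z-rotation phases have unit modulus)

P=0.1342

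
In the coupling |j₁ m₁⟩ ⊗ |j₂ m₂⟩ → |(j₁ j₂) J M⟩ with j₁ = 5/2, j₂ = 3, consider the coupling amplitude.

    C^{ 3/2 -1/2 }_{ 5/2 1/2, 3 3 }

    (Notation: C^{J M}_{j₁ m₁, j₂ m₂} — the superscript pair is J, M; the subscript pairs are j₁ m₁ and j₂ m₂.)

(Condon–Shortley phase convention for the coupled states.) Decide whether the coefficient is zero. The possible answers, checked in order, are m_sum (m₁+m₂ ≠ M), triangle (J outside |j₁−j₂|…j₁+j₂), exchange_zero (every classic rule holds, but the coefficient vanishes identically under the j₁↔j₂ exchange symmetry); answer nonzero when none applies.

m_sum

m-sum: m₁+m₂ = 1/2+3 = 7/2, M = -1/2  ✗ ⇒ coefficient is 0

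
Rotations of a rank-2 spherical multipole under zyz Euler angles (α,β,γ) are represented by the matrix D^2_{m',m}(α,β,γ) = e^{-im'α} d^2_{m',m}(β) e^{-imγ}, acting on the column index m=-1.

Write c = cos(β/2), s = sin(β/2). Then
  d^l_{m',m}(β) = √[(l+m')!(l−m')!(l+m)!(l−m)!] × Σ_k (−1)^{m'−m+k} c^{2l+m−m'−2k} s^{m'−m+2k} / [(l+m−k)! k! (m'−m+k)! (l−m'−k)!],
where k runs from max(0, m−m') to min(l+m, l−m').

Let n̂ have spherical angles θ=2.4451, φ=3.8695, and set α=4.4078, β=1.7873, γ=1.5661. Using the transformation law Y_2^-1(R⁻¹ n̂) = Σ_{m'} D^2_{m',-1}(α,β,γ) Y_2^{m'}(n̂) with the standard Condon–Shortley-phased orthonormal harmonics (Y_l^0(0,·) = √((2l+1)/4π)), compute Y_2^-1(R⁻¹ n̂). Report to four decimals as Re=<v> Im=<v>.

Need the full column D^2_{m',-1} for m'=−2..2 at α=4.4078, β=1.7873, γ=1.5661.
cos(β/2)=0.626572, sin(β/2)=0.779364
d^2_{-2,-1}: single k=1 term ⇒ +0.383427;  D = -0.220869-0.313422i
d^2_{-1,-1}: k∈[0..1] ⇒ +0.154128 -0.715390 = -0.561262;  D = -0.534631+0.170836i
d^2_{0,-1}: k∈[0..1] ⇒ -0.469600 +0.726553 = +0.256953;  D = +0.001207+0.256950i
d^2_{1,-1}: k∈[0..1] ⇒ +0.715390 -0.368945 = +0.346446;  D = -0.330983-0.102346i
d^2_{2,-1}: single k=0 term ⇒ -0.593228;  D = -0.337153+0.488106i
Y_2^{m'}(θ=2.4451,φ=3.8695) and Σ D·Y over m':
  (-0.2209-0.3134i)·(+0.0182-0.1579i)  (-0.5346+0.1708i)·(+0.2838-0.2529i)  (+0.0012+0.2570i)·(+0.2414+0.0000i)  (-0.3310-0.1023i)·(-0.2838-0.2529i)  (-0.3372+0.4881i)·(+0.0182+0.1579i)
Y_2^-1(R⁻¹ n̂) = -0.176947+0.343329i

Re=-0.1769 Im=0.3433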